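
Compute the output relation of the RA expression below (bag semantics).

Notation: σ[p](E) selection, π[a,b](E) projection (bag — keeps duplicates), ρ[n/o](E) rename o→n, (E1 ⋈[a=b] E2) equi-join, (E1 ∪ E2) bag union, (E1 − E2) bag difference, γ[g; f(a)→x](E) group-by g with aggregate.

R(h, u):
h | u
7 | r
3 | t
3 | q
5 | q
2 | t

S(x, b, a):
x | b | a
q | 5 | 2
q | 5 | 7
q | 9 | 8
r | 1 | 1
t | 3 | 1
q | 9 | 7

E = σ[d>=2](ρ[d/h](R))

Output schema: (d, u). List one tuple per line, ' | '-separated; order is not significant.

Row counts bottom-up:
  R → 5
  ρ[d/h](R) → 5
  σ[d>=2](ρ[d/h](R)) → 5

== RESULT ==
d | u
2 | t
3 | q
3 | t
5 | q
7 | r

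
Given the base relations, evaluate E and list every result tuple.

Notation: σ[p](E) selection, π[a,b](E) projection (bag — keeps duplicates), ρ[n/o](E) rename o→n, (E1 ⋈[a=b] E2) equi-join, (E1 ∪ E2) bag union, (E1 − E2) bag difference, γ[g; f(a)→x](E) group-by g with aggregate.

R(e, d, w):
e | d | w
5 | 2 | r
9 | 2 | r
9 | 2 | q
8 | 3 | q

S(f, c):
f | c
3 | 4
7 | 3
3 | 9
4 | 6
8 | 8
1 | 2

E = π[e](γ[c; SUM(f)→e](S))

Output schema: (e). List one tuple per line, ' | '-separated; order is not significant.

Subexpression sizes:
  S → 6
  γ[c; SUM(f)→e](S) → 6
  π[e](γ[c; SUM(f)→e](S)) → 6

== RESULT ==
e
1
3
3
4
7
8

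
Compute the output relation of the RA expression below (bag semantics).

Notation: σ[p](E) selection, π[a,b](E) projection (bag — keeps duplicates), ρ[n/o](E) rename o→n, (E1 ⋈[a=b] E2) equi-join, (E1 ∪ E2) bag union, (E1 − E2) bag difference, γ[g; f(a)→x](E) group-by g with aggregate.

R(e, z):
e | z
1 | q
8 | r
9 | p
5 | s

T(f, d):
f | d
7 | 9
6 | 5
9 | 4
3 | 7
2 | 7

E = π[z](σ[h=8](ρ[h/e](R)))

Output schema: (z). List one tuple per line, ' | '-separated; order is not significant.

Per-node cardinality:
  R → 4
  ρ[h/e](R) → 4
  σ[h=8](ρ[h/e](R)) → 1
  π[z](σ[h=8](ρ[h/e](R))) → 1

== RESULT ==
z
r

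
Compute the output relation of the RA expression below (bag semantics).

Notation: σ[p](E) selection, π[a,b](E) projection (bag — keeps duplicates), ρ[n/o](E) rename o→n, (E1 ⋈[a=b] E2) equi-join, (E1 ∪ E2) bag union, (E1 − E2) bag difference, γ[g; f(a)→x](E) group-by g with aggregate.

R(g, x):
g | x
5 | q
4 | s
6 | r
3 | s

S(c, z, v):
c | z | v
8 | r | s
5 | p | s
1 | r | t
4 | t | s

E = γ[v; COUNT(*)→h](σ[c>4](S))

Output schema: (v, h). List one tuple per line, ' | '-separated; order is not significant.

Per-node cardinality:
  S → 4
  σ[c>4](S) → 2
  γ[v; COUNT(*)→h](σ[c>4](S)) → 1

== RESULT ==
v | h
s | 2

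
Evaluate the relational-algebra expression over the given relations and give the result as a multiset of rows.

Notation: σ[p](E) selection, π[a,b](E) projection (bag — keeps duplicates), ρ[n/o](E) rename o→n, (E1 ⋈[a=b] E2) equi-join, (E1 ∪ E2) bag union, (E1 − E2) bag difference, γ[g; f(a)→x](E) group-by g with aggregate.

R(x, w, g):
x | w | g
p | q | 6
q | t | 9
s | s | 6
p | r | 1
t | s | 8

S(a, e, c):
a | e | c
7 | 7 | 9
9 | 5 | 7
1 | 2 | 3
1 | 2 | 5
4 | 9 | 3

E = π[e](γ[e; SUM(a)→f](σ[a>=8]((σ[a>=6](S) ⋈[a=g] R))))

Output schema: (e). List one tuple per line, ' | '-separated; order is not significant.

Subexpression sizes:
  S → 5
  σ[a>=6](S) → 2
  R → 5
  (σ[a>=6](S) ⋈[a=g] R) → 1
  σ[a>=8]((σ[a>=6](S) ⋈[a=g] R)) → 1
  γ[e; SUM(a)→f](σ[a>=8]((σ[a>=6](S) ⋈[a=g] R))) → 1
  π[e](γ[e; SUM(a)→f](σ[a>=8]((σ[a>=6](S) ⋈[a=g] R)))) → 1

== RESULT ==
e
5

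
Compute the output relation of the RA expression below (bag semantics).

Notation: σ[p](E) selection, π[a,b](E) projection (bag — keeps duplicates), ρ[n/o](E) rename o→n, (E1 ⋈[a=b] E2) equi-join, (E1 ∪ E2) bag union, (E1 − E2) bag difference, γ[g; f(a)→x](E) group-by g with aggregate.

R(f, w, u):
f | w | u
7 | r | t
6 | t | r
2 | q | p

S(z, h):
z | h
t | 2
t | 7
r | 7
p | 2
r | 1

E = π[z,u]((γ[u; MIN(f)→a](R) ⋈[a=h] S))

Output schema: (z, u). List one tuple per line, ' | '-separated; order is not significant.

Subexpression sizes:
  R → 3
  γ[u; MIN(f)→a](R) → 3
  S → 5
  (γ[u; MIN(f)→a](R) ⋈[a=h] S) → 4
  π[z,u]((γ[u; MIN(f)→a](R) ⋈[a=h] S)) → 4

== RESULT ==
z | u
p | p
r | t
t | p
t | t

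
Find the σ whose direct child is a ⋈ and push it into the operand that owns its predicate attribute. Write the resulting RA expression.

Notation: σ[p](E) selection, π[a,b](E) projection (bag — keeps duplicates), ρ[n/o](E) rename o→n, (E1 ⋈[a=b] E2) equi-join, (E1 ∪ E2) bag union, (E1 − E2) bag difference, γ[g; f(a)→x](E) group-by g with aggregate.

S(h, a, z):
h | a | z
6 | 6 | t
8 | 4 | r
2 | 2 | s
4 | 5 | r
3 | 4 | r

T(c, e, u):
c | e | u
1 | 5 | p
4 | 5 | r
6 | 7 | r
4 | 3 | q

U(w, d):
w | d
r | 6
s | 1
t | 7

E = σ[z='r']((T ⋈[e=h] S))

σ filters on z, owned by the right side.
E' = (T ⋈[e=h] σ[z='r'](S))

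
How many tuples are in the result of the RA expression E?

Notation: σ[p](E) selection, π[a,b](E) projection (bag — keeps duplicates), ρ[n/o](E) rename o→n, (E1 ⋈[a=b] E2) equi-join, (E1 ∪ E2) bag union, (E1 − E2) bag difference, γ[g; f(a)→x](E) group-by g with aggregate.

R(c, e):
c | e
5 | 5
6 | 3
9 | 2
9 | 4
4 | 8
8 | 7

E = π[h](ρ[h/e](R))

Stepwise |·|:
  R → 6
  ρ[h/e](R) → 6
  π[h](ρ[h/e](R)) → 6

|E| = 6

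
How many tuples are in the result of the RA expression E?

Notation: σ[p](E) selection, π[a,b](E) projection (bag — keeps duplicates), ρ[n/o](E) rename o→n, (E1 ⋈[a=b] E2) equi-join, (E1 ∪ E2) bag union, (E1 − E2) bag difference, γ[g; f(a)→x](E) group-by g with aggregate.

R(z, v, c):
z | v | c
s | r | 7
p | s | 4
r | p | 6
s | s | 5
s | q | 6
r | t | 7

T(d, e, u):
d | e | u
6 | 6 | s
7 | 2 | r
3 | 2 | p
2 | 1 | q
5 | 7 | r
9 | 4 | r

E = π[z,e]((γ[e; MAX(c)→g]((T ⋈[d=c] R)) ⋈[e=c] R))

Per-node cardinality:
  T → 6
  R → 6
  (T ⋈[d=c] R) → 5
  γ[e; MAX(c)→g]((T ⋈[d=c] R)) → 3
  R → 6
  (γ[e; MAX(c)→g]((T ⋈[d=c] R)) ⋈[e=c] R) → 4
  π[z,e]((γ[e; MAX(c)→g]((T ⋈[d=c] R)) ⋈[e=c] R)) → 4

|E| = 4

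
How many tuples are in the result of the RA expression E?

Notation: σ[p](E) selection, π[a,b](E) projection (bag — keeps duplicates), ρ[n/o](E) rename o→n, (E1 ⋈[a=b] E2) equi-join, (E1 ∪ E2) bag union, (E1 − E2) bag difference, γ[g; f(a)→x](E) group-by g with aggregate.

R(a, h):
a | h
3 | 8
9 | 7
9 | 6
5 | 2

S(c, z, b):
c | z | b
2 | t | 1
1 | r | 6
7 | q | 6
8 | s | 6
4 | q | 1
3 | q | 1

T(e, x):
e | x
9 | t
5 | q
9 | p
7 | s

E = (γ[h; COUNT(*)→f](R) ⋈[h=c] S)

Per-node cardinality:
  R → 4
  γ[h; COUNT(*)→f](R) → 4
  S → 6
  (γ[h; COUNT(*)→f](R) ⋈[h=c] S) → 3

|E| = 3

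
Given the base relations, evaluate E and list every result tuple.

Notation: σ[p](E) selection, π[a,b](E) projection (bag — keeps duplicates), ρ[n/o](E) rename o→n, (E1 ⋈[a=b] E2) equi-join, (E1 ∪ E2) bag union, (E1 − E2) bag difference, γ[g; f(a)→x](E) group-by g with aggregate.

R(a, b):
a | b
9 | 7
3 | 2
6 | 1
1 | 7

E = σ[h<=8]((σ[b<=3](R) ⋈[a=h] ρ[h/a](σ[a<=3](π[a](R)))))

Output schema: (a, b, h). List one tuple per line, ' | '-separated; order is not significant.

Row counts bottom-up:
  R → 4
  σ[b<=3](R) → 2
  R → 4
  π[a](R) → 4
  σ[a<=3](π[a](R)) → 2
  ρ[h/a](σ[a<=3](π[a](R))) → 2
  (σ[b<=3](R) ⋈[a=h] ρ[h/a](σ[a<=3](π[a](R)))) → 1
  σ[h<=8]((σ[b<=3](R) ⋈[a=h] ρ[h/a](σ[a<=3](π[a](R))))) → 1

== RESULT ==
a | b | h
3 | 2 | 3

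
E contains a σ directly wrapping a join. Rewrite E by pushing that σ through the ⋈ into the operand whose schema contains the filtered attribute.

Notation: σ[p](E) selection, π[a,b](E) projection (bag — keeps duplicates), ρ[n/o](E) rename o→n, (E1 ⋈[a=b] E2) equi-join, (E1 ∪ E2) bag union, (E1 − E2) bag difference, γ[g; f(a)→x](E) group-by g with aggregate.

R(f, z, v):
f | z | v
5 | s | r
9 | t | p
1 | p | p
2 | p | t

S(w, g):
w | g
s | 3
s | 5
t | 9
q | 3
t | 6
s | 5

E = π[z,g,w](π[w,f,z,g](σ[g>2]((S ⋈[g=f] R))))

σ filters on g, owned by the left side.
E' = π[z,g,w](π[w,f,z,g]((σ[g>2](S) ⋈[g=f] R)))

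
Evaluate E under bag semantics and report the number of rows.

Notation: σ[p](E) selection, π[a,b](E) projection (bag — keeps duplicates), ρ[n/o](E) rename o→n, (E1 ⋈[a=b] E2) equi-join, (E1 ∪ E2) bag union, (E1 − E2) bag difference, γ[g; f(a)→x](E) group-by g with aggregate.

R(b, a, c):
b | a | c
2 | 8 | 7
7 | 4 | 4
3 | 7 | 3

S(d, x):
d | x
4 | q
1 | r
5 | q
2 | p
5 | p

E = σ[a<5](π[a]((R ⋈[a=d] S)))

Row counts bottom-up:
  R → 3
  S → 5
  (R ⋈[a=d] S) → 1
  π[a]((R ⋈[a=d] S)) → 1
  σ[a<5](π[a]((R ⋈[a=d] S))) → 1

|E| = 1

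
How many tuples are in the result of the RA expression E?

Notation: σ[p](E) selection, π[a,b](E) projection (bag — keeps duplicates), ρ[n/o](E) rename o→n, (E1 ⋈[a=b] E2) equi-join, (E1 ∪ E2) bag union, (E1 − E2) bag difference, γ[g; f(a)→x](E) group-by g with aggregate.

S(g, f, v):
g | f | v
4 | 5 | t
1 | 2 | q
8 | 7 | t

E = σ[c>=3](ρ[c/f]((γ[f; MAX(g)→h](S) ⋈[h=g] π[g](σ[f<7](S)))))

Stepwise |·|:
  S → 3
  γ[f; MAX(g)→h](S) → 3
  S → 3
  σ[f<7](S) → 2
  π[g](σ[f<7](S)) → 2
  (γ[f; MAX(g)→h](S) ⋈[h=g] π[g](σ[f<7](S))) → 2
  ρ[c/f]((γ[f; MAX(g)→h](S) ⋈[h=g] π[g](σ[f<7](S)))) → 2
  σ[c>=3](ρ[c/f]((γ[f; MAX(g)→h](S) ⋈[h=g] π[g](σ[f<7](S))))) → 1

|E| = 1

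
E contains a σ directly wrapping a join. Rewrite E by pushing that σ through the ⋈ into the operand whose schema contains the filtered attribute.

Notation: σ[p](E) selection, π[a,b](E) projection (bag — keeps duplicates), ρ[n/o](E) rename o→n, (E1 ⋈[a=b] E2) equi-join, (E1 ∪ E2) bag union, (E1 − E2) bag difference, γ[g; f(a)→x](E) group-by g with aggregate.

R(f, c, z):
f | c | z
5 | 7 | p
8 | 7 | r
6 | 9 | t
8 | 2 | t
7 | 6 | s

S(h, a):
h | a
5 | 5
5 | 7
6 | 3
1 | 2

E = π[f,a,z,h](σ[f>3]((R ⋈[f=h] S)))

σ filters on f, owned by the left side.
E' = π[f,a,z,h]((σ[f>3](R) ⋈[f=h] S))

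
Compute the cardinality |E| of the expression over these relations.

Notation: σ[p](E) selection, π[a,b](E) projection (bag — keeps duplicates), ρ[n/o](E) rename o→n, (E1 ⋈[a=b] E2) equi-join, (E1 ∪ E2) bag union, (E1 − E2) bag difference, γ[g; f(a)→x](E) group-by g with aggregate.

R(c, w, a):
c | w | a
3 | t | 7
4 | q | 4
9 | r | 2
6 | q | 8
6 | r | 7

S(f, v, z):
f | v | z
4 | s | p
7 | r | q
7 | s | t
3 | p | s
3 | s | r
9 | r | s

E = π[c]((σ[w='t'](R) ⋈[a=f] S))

Per-node cardinality:
  R → 5
  σ[w='t'](R) → 1
  S → 6
  (σ[w='t'](R) ⋈[a=f] S) → 2
  π[c]((σ[w='t'](R) ⋈[a=f] S)) → 2

|E| = 2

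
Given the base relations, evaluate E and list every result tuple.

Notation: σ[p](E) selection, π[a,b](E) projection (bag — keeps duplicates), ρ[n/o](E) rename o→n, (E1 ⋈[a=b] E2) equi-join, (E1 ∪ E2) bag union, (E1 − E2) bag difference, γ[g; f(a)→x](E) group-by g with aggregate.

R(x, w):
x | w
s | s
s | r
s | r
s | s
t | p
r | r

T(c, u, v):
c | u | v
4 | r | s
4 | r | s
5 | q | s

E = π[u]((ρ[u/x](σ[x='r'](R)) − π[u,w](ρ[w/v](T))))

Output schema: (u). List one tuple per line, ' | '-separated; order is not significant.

Subexpression sizes:
  R → 6
  σ[x='r'](R) → 1
  ρ[u/x](σ[x='r'](R)) → 1
  T → 3
  ρ[w/v](T) → 3
  π[u,w](ρ[w/v](T)) → 3
  (ρ[u/x](σ[x='r'](R)) − π[u,w](ρ[w/v](T))) → 1
  π[u]((ρ[u/x](σ[x='r'](R)) − π[u,w](ρ[w/v](T)))) → 1

== RESULT ==
u
r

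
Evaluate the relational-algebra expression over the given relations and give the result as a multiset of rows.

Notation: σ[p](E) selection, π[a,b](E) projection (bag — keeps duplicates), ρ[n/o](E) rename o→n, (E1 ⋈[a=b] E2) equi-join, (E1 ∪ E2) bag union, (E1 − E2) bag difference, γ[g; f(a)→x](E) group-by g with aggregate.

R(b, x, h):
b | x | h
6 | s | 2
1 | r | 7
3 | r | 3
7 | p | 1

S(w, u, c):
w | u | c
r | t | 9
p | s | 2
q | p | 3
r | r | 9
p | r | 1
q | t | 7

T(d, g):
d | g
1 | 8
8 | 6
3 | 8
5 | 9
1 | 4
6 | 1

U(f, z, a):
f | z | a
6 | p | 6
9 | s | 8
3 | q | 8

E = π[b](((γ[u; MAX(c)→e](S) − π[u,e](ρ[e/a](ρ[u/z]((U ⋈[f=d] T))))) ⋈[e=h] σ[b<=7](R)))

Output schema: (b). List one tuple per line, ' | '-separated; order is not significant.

Row counts bottom-up:
  S → 6
  γ[u; MAX(c)→e](S) → 4
  U → 3
  T → 6
  (U ⋈[f=d] T) → 2
  ρ[u/z]((U ⋈[f=d] T)) → 2
  ρ[e/a](ρ[u/z]((U ⋈[f=d] T))) → 2
  π[u,e](ρ[e/a](ρ[u/z]((U ⋈[f=d] T)))) → 2
  (γ[u; MAX(c)→e](S) − π[u,e](ρ[e/a](ρ[u/z]((U ⋈[f=d] T))))) → 4
  R → 4
  σ[b<=7](R) → 4
  ((γ[u; MAX(c)→e](S) − π[u,e](ρ[e/a](ρ[u/z]((U ⋈[f=d] T))))) ⋈[e=h] σ[b<=7](R)) → 2
  π[b](((γ[u; MAX(c)→e](S) − π[u,e](ρ[e/a](ρ[u/z]((U ⋈[f=d] T))))) ⋈[e=h] σ[b<=7](R))) → 2

== RESULT ==
b
3
6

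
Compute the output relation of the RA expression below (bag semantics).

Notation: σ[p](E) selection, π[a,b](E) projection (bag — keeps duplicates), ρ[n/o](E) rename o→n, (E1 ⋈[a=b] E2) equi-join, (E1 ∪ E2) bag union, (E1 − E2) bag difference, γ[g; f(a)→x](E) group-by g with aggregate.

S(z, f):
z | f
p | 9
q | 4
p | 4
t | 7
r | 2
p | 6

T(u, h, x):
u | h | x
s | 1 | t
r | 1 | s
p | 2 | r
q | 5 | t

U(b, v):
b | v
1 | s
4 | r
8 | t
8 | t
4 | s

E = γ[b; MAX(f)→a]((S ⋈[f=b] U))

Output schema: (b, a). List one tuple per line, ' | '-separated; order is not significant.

Subexpression sizes:
  S → 6
  U → 5
  (S ⋈[f=b] U) → 4
  γ[b; MAX(f)→a]((S ⋈[f=b] U)) → 1

== RESULT ==
b | a
4 | 4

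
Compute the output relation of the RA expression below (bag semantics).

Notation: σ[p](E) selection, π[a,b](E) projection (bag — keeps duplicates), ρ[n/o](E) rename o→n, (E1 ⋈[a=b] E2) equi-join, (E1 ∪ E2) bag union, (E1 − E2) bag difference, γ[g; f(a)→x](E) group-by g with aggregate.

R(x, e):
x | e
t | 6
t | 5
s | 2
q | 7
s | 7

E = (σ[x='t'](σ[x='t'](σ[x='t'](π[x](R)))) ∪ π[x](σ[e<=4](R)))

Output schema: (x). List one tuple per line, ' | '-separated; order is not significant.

Per-node cardinality:
  R → 5
  π[x](R) → 5
  σ[x='t'](π[x](R)) → 2
  σ[x='t'](σ[x='t'](π[x](R))) → 2
  σ[x='t'](σ[x='t'](σ[x='t'](π[x](R)))) → 2
  R → 5
  σ[e<=4](R) → 1
  π[x](σ[e<=4](R)) → 1
  (σ[x='t'](σ[x='t'](σ[x='t'](π[x](R)))) ∪ π[x](σ[e<=4](R))) → 3

== RESULT ==
x
s
t
t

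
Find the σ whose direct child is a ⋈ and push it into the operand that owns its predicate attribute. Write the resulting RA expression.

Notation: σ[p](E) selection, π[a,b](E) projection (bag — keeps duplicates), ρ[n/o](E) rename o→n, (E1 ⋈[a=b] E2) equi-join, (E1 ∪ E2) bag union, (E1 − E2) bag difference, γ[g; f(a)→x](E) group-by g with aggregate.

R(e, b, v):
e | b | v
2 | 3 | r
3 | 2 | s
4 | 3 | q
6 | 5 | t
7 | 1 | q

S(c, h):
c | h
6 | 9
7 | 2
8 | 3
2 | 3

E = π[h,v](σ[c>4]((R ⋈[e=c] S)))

σ filters on c, owned by the right side.
E' = π[h,v]((R ⋈[e=c] σ[c>4](S)))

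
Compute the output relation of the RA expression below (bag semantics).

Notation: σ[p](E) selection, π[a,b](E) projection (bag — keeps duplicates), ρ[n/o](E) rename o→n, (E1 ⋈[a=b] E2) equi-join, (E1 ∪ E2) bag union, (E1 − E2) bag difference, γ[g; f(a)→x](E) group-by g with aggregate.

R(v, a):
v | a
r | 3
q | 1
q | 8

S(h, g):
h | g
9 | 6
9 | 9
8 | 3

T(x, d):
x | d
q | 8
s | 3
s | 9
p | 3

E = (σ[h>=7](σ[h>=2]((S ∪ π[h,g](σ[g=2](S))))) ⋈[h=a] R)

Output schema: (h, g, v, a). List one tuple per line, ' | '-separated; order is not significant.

Subexpression sizes:
  S → 3
  S → 3
  σ[g=2](S) → 0
  π[h,g](σ[g=2](S)) → 0
  (S ∪ π[h,g](σ[g=2](S))) → 3
  σ[h>=2]((S ∪ π[h,g](σ[g=2](S)))) → 3
  σ[h>=7](σ[h>=2]((S ∪ π[h,g](σ[g=2](S))))) → 3
  R → 3
  (σ[h>=7](σ[h>=2]((S ∪ π[h,g](σ[g=2](S))))) ⋈[h=a] R) → 1

== RESULT ==
h | g | v | a
8 | 3 | q | 8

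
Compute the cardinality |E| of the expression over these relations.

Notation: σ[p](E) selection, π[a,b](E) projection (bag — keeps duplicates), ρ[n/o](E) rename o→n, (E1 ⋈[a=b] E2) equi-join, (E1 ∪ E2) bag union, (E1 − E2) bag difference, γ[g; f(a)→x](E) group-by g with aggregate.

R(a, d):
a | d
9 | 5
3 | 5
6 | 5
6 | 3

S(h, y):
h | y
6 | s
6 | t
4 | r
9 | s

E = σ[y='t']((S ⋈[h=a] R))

Subexpression sizes:
  S → 4
  R → 4
  (S ⋈[h=a] R) → 5
  σ[y='t']((S ⋈[h=a] R)) → 2

|E| = 2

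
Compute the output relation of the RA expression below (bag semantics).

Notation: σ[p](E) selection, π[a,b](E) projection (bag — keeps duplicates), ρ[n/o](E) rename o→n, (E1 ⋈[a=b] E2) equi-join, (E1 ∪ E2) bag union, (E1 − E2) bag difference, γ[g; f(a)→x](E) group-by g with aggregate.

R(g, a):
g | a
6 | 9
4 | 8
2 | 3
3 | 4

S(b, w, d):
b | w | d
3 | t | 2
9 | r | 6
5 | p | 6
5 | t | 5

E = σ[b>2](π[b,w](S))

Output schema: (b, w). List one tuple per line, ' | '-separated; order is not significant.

Per-node cardinality:
  S → 4
  π[b,w](S) → 4
  σ[b>2](π[b,w](S)) → 4

== RESULT ==
b | w
3 | t
5 | p
5 | t
9 | r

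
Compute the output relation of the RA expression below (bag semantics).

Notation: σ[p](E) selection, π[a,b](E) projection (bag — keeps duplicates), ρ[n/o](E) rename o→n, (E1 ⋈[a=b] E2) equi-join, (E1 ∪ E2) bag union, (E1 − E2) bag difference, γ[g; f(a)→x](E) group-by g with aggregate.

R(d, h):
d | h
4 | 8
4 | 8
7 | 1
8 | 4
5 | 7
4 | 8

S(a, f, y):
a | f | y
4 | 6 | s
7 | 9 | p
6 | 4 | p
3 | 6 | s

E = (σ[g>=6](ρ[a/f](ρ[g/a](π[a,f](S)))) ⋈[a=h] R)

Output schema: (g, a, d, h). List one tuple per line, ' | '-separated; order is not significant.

Per-node cardinality:
  S → 4
  π[a,f](S) → 4
  ρ[g/a](π[a,f](S)) → 4
  ρ[a/f](ρ[g/a](π[a,f](S))) → 4
  σ[g>=6](ρ[a/f](ρ[g/a](π[a,f](S)))) → 2
  R → 6
  (σ[g>=6](ρ[a/f](ρ[g/a](π[a,f](S)))) ⋈[a=h] R) → 1

== RESULT ==
g | a | d | h
6 | 4 | 8 | 4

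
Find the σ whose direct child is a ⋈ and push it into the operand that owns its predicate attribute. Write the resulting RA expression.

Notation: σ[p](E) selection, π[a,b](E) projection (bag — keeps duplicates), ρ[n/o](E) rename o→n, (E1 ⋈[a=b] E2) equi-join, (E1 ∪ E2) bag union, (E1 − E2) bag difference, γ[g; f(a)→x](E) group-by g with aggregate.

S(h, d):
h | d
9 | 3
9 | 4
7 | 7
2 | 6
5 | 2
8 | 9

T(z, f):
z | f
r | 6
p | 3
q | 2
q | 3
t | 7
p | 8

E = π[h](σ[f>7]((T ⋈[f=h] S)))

σ filters on f, owned by the left side.
E' = π[h]((σ[f>7](T) ⋈[f=h] S))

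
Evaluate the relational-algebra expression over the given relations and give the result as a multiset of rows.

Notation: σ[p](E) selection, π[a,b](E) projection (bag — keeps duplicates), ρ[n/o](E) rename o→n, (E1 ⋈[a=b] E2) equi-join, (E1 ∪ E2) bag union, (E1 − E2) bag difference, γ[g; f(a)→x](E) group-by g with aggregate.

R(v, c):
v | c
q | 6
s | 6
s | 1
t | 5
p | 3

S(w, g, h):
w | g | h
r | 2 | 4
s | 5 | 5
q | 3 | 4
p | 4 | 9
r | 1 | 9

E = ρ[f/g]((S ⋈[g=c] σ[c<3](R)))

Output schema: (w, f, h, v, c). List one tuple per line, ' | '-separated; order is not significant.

Subexpression sizes:
  S → 5
  R → 5
  σ[c<3](R) → 1
  (S ⋈[g=c] σ[c<3](R)) → 1
  ρ[f/g]((S ⋈[g=c] σ[c<3](R))) → 1

== RESULT ==
w | f | h | v | c
r | 1 | 9 | s | 1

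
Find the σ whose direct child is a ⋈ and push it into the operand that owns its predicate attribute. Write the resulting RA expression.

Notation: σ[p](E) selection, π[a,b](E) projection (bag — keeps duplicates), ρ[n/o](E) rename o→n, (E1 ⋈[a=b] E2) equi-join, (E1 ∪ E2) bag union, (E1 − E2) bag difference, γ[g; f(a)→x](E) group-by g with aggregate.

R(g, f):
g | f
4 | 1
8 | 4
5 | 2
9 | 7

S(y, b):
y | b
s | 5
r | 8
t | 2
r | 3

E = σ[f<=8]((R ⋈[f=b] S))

σ filters on f, owned by the left side.
E' = (σ[f<=8](R) ⋈[f=b] S)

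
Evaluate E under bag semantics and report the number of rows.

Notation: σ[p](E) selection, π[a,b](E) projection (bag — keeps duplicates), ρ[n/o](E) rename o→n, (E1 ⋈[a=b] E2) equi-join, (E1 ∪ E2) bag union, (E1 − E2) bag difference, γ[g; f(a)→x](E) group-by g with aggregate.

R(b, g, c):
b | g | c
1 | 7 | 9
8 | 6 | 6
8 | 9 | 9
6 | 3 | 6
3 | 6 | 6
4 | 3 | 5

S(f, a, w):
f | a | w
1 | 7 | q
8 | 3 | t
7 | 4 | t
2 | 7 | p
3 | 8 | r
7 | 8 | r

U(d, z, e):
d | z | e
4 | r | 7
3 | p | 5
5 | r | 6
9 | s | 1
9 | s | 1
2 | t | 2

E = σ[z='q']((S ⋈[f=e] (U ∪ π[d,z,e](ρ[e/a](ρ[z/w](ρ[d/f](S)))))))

Row counts bottom-up:
  S → 6
  U → 6
  S → 6
  ρ[d/f](S) → 6
  ρ[z/w](ρ[d/f](S)) → 6
  ρ[e/a](ρ[z/w](ρ[d/f](S))) → 6
  π[d,z,e](ρ[e/a](ρ[z/w](ρ[d/f](S)))) → 6
  (U ∪ π[d,z,e](ρ[e/a](ρ[z/w](ρ[d/f](S))))) → 12
  (S ⋈[f=e] (U ∪ π[d,z,e](ρ[e/a](ρ[z/w](ρ[d/f](S)))))) → 12
  σ[z='q']((S ⋈[f=e] (U ∪ π[d,z,e](ρ[e/a](ρ[z/w](ρ[d/f](S))))))) → 2

|E| = 2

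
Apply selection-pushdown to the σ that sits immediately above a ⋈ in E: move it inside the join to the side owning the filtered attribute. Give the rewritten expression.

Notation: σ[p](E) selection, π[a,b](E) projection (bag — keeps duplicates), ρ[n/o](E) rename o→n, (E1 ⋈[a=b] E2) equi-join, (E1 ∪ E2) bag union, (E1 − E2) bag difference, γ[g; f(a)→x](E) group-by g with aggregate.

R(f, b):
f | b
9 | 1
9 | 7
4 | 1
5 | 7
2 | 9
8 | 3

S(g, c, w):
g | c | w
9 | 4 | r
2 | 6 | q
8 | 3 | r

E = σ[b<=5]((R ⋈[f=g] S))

σ filters on b, owned by the left side.
E' = (σ[b<=5](R) ⋈[f=g] S)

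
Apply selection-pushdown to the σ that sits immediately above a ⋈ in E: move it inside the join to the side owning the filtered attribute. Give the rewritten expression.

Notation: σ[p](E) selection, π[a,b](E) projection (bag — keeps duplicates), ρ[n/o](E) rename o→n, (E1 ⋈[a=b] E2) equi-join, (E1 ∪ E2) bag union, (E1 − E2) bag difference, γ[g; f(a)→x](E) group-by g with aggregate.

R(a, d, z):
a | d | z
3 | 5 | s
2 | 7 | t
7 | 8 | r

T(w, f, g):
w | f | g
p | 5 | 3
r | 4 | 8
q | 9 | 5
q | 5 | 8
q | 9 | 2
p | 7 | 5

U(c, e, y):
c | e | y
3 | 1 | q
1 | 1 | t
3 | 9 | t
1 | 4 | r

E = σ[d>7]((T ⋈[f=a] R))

σ filters on d, owned by the right side.
E' = (T ⋈[f=a] σ[d>7](R))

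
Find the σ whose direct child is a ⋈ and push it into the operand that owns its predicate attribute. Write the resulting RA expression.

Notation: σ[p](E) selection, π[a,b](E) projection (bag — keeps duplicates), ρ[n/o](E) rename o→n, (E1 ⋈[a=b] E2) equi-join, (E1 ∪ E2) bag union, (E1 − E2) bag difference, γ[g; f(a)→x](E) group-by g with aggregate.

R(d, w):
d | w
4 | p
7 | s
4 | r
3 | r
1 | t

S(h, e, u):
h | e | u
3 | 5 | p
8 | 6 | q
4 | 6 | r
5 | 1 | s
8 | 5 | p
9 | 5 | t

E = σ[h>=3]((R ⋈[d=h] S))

σ filters on h, owned by the right side.
E' = (R ⋈[d=h] σ[h>=3](S))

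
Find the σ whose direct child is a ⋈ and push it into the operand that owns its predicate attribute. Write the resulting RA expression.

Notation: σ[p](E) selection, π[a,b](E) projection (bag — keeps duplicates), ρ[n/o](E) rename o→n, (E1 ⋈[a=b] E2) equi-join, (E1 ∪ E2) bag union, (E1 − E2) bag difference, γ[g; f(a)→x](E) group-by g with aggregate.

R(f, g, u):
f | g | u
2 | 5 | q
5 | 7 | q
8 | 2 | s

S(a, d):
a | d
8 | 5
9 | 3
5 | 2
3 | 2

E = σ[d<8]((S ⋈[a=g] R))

σ filters on d, owned by the left side.
E' = (σ[d<8](S) ⋈[a=g] R)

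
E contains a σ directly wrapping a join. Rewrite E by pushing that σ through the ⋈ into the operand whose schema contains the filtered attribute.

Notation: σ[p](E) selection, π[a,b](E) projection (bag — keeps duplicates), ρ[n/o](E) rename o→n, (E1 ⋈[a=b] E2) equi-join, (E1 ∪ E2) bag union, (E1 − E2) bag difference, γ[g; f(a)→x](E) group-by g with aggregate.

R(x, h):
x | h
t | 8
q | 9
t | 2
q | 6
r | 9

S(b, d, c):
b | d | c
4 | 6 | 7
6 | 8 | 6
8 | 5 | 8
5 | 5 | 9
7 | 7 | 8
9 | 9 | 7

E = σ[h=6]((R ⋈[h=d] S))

σ filters on h, owned by the left side.
E' = (σ[h=6](R) ⋈[h=d] S)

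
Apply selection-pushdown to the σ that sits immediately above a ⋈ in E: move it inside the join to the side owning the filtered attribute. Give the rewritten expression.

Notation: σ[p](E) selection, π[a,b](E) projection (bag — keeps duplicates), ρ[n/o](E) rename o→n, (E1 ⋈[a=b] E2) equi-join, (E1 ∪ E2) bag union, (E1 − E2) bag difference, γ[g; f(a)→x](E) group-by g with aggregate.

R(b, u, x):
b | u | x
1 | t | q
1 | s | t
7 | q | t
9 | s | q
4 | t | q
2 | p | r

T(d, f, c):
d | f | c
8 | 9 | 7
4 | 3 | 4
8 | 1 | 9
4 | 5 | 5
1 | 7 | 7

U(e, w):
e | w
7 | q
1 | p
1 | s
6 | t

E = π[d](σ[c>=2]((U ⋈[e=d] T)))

σ filters on c, owned by the right side.
E' = π[d]((U ⋈[e=d] σ[c>=2](T)))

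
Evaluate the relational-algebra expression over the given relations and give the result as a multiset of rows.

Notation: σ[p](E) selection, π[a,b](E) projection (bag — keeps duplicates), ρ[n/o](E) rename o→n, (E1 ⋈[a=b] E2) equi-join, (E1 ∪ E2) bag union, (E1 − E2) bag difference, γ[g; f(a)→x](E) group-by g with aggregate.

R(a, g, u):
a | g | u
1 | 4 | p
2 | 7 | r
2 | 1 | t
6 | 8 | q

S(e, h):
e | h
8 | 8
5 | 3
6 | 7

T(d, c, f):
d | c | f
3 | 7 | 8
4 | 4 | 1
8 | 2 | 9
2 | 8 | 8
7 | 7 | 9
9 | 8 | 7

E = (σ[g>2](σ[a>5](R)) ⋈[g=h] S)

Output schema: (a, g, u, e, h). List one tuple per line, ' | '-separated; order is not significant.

Per-node cardinality:
  R → 4
  σ[a>5](R) → 1
  σ[g>2](σ[a>5](R)) → 1
  S → 3
  (σ[g>2](σ[a>5](R)) ⋈[g=h] S) → 1

== RESULT ==
a | g | u | e | h
6 | 8 | q | 8 | 8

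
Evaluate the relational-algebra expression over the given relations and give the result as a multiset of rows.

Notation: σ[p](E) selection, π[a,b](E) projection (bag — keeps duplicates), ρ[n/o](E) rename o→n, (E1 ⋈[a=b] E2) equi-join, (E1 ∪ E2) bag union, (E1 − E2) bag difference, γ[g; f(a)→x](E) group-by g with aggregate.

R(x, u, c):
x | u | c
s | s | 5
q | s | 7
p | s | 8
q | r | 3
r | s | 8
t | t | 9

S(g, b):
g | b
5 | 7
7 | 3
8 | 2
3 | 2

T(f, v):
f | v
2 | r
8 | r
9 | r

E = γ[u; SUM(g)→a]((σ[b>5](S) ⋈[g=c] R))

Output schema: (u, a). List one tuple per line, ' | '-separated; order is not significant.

Stepwise |·|:
  S → 4
  σ[b>5](S) → 1
  R → 6
  (σ[b>5](S) ⋈[g=c] R) → 1
  γ[u; SUM(g)→a]((σ[b>5](S) ⋈[g=c] R)) → 1

== RESULT ==
u | a
s | 5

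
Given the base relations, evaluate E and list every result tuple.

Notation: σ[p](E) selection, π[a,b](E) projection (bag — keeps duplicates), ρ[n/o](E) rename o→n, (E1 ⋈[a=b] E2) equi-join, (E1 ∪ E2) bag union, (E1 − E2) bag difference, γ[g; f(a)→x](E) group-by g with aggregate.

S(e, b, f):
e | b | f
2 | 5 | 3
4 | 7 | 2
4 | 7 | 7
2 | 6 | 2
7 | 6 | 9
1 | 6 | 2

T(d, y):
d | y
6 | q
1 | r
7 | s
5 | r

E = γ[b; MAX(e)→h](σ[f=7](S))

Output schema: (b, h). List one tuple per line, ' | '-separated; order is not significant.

Subexpression sizes:
  S → 6
  σ[f=7](S) → 1
  γ[b; MAX(e)→h](σ[f=7](S)) → 1

== RESULT ==
b | h
7 | 4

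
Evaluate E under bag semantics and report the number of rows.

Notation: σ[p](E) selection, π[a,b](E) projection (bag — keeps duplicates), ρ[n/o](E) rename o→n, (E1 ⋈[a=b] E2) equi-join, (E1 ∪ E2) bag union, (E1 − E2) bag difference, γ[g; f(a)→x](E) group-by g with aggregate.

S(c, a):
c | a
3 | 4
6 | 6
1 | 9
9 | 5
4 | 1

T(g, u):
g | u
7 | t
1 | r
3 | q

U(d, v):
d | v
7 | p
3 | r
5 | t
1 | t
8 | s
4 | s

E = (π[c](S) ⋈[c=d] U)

Row counts bottom-up:
  S → 5
  π[c](S) → 5
  U → 6
  (π[c](S) ⋈[c=d] U) → 3

|E| = 3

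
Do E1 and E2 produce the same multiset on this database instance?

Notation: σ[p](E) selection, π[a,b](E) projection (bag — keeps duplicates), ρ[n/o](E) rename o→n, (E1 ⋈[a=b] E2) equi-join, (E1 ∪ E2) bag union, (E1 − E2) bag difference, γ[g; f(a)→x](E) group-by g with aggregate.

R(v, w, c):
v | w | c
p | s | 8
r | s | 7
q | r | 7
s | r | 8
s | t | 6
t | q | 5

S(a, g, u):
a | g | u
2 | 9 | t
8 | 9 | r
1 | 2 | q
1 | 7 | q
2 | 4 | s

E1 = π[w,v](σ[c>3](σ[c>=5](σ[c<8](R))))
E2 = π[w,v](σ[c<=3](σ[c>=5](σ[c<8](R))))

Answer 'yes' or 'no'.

E1 stepwise |·|:
  R → 6
  σ[c<8](R) → 4
  σ[c>=5](σ[c<8](R)) → 4
  σ[c>3](σ[c>=5](σ[c<8](R))) → 4
  π[w,v](σ[c>3](σ[c>=5](σ[c<8](R)))) → 4
E2 stepwise |·|:
  R → 6
  σ[c<8](R) → 4
  σ[c>=5](σ[c<8](R)) → 4
  σ[c<=3](σ[c>=5](σ[c<8](R))) → 0
  π[w,v](σ[c<=3](σ[c>=5](σ[c<8](R)))) → 0

E1 result:
w | v
q | t
r | q
s | r
t | s
E2 result:
w | v
(0 rows)
Witness: ('q', 't') appears 1× in E1 but 0× in E2.

no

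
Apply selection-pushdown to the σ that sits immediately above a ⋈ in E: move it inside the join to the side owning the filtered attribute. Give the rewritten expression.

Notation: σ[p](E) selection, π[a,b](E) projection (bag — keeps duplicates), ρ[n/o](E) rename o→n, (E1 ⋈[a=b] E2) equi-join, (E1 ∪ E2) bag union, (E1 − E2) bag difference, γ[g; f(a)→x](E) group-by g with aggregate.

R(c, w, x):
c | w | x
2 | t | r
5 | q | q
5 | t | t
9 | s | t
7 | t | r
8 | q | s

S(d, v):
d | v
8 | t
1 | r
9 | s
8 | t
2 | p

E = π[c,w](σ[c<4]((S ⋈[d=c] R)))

σ filters on c, owned by the right side.
E' = π[c,w]((S ⋈[d=c] σ[c<4](R)))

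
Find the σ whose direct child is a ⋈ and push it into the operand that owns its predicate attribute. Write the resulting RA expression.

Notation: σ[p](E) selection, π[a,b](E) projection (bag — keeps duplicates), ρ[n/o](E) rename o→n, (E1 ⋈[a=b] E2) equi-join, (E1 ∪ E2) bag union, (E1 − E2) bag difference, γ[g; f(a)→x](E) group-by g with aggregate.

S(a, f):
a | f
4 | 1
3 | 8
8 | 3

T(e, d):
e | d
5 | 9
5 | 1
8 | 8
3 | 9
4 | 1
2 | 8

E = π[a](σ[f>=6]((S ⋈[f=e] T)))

σ filters on f, owned by the left side.
E' = π[a]((σ[f>=6](S) ⋈[f=e] T))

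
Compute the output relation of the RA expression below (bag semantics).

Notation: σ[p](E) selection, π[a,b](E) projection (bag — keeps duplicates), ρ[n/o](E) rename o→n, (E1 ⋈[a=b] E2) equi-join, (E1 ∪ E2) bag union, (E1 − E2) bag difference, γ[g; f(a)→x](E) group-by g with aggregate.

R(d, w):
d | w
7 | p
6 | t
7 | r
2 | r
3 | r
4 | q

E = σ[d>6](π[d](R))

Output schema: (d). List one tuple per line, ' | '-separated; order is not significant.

Row counts bottom-up:
  R → 6
  π[d](R) → 6
  σ[d>6](π[d](R)) → 2

== RESULT ==
d
7
7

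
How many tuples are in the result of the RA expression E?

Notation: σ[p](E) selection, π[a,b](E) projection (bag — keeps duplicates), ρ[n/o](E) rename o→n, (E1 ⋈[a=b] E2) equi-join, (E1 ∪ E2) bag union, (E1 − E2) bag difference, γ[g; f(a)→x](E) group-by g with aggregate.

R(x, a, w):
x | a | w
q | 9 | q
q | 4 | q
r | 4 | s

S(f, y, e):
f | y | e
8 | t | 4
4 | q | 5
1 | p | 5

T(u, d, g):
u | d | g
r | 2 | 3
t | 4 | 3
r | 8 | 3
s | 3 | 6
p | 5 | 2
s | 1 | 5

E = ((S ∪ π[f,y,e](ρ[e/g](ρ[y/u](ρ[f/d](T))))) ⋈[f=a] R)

Per-node cardinality:
  S → 3
  T → 6
  ρ[f/d](T) → 6
  ρ[y/u](ρ[f/d](T)) → 6
  ρ[e/g](ρ[y/u](ρ[f/d](T))) → 6
  π[f,y,e](ρ[e/g](ρ[y/u](ρ[f/d](T)))) → 6
  (S ∪ π[f,y,e](ρ[e/g](ρ[y/u](ρ[f/d](T))))) → 9
  R → 3
  ((S ∪ π[f,y,e](ρ[e/g](ρ[y/u](ρ[f/d](T))))) ⋈[f=a] R) → 4

|E| = 4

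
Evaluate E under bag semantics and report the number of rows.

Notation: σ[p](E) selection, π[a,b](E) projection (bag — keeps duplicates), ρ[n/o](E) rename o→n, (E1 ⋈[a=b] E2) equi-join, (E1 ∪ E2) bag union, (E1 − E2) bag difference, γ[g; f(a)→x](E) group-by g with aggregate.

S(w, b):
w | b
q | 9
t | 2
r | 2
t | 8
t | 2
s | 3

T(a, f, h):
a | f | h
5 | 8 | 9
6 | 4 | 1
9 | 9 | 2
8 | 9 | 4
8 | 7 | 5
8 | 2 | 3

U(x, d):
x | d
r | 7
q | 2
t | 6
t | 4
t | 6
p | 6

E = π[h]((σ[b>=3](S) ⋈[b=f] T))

Row counts bottom-up:
  S → 6
  σ[b>=3](S) → 3
  T → 6
  (σ[b>=3](S) ⋈[b=f] T) → 3
  π[h]((σ[b>=3](S) ⋈[b=f] T)) → 3

|E| = 3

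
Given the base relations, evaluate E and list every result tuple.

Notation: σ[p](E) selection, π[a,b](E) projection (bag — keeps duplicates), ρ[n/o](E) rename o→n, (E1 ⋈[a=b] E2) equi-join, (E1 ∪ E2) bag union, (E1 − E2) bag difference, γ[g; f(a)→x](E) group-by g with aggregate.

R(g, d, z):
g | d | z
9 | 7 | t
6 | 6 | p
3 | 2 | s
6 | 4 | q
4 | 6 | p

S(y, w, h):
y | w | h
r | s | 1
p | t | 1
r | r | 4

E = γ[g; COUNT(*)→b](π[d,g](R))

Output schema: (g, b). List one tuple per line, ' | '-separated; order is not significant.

Subexpression sizes:
  R → 5
  π[d,g](R) → 5
  γ[g; COUNT(*)→b](π[d,g](R)) → 4

== RESULT ==
g | b
3 | 1
4 | 1
6 | 2
9 | 1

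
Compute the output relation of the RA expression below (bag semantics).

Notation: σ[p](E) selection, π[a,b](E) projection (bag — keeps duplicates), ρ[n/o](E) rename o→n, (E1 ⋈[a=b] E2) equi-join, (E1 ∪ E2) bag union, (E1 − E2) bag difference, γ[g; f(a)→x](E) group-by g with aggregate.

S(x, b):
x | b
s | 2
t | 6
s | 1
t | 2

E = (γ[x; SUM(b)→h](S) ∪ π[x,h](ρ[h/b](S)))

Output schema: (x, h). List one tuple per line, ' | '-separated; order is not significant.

Per-node cardinality:
  S → 4
  γ[x; SUM(b)→h](S) → 2
  S → 4
  ρ[h/b](S) → 4
  π[x,h](ρ[h/b](S)) → 4
  (γ[x; SUM(b)→h](S) ∪ π[x,h](ρ[h/b](S))) → 6

== RESULT ==
x | h
s | 1
s | 2
s | 3
t | 2
t | 6
t | 8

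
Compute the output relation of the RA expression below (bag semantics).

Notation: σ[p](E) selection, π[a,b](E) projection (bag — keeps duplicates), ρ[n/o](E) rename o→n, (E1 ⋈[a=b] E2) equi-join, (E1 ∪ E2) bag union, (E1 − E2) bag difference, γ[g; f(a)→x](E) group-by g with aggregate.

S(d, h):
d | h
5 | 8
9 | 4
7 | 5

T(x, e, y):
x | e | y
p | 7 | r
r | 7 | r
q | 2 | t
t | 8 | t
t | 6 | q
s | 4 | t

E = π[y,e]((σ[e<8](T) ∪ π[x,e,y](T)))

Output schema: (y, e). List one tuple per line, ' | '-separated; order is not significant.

Stepwise |·|:
  T → 6
  σ[e<8](T) → 5
  T → 6
  π[x,e,y](T) → 6
  (σ[e<8](T) ∪ π[x,e,y](T)) → 11
  π[y,e]((σ[e<8](T) ∪ π[x,e,y](T))) → 11

== RESULT ==
y | e
q | 6
q | 6
r | 7
r | 7
r | 7
r | 7
t | 2
t | 2
t | 4
t | 4
t | 8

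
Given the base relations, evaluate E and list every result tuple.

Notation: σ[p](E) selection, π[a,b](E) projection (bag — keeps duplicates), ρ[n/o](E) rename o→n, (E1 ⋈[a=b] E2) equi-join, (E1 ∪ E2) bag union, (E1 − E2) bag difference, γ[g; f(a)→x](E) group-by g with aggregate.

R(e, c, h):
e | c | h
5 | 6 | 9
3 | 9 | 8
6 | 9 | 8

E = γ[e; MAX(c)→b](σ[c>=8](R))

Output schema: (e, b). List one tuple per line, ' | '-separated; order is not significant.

Subexpression sizes:
  R → 3
  σ[c>=8](R) → 2
  γ[e; MAX(c)→b](σ[c>=8](R)) → 2

== RESULT ==
e | b
3 | 9
6 | 9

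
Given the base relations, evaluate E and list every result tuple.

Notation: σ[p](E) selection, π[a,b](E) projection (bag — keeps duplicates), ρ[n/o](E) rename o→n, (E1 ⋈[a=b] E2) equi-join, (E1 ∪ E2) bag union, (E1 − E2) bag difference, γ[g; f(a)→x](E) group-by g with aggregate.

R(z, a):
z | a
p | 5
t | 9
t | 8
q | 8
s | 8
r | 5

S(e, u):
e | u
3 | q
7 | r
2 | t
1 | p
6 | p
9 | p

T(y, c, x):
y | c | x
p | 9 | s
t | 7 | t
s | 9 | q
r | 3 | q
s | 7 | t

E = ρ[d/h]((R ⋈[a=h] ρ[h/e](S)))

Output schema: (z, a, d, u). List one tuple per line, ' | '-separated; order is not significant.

Stepwise |·|:
  R → 6
  S → 6
  ρ[h/e](S) → 6
  (R ⋈[a=h] ρ[h/e](S)) → 1
  ρ[d/h]((R ⋈[a=h] ρ[h/e](S))) → 1

== RESULT ==
z | a | d | u
t | 9 | 9 | p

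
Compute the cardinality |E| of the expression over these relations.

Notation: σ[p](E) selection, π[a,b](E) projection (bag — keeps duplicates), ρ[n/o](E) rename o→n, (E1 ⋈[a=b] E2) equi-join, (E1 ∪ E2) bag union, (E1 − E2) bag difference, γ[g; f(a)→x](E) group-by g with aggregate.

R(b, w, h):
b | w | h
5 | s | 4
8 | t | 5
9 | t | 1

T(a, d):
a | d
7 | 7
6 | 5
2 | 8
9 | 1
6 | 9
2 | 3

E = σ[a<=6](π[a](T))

Stepwise |·|:
  T → 6
  π[a](T) → 6
  σ[a<=6](π[a](T)) → 4

|E| = 4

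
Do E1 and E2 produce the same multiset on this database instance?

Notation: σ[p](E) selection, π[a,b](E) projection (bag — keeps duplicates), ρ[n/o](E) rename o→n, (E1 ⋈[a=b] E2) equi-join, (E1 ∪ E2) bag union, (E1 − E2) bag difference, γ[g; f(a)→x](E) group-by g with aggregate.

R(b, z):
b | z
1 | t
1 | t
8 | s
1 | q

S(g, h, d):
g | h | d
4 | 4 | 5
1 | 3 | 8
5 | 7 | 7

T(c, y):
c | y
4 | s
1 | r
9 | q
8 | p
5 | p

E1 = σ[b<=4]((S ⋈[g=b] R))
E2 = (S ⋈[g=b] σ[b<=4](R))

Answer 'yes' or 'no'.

E1 per-node cardinality:
  S → 3
  R → 4
  (S ⋈[g=b] R) → 3
  σ[b<=4]((S ⋈[g=b] R)) → 3
E2 per-node cardinality:
  S → 3
  R → 4
  σ[b<=4](R) → 3
  (S ⋈[g=b] σ[b<=4](R)) → 3

E1 and E2 produce the same multiset:
g | h | d | b | z
1 | 3 | 8 | 1 | q
1 | 3 | 8 | 1 | t
1 | 3 | 8 | 1 | t

yes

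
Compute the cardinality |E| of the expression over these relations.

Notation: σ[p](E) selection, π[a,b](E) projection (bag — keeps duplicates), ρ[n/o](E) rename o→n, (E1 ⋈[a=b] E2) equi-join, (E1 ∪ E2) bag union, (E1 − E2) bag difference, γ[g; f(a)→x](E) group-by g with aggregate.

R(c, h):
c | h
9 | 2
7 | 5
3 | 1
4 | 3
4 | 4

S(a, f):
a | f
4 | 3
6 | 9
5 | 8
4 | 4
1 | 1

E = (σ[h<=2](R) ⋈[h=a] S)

Row counts bottom-up:
  R → 5
  σ[h<=2](R) → 2
  S → 5
  (σ[h<=2](R) ⋈[h=a] S) → 1

|E| = 1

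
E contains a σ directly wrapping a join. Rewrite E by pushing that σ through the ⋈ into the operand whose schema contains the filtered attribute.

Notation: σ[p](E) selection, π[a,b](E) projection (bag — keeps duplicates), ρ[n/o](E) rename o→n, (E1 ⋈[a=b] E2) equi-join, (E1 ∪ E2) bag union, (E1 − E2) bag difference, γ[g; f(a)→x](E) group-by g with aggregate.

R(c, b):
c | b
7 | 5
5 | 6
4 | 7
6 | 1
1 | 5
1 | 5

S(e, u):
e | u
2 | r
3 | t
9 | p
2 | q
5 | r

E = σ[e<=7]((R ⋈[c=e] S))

σ filters on e, owned by the right side.
E' = (R ⋈[c=e] σ[e<=7](S))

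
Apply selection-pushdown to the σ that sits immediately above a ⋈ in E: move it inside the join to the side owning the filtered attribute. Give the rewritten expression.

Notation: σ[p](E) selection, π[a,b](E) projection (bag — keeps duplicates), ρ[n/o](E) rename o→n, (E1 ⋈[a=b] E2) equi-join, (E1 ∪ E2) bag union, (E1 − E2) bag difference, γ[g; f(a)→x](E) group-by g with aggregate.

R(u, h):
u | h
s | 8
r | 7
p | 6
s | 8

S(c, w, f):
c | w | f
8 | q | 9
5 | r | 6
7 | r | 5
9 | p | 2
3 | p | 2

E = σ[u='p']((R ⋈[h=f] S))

σ filters on u, owned by the left side.
E' = (σ[u='p'](R) ⋈[h=f] S)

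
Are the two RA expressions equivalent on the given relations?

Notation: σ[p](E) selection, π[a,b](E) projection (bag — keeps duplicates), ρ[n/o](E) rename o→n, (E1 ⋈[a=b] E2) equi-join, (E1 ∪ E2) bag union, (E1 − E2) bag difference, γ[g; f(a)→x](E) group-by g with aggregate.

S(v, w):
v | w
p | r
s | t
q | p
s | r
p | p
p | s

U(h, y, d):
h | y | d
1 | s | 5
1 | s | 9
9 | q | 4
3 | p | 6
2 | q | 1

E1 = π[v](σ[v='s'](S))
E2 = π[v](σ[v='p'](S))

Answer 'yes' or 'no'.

E1 row counts bottom-up:
  S → 6
  σ[v='s'](S) → 2
  π[v](σ[v='s'](S)) → 2
E2 row counts bottom-up:
  S → 6
  σ[v='p'](S) → 3
  π[v](σ[v='p'](S)) → 3

E1 result:
v
s
s
E2 result:
v
p
p
p
Witness: ('p',) appears 0× in E1 but 3× in E2.

no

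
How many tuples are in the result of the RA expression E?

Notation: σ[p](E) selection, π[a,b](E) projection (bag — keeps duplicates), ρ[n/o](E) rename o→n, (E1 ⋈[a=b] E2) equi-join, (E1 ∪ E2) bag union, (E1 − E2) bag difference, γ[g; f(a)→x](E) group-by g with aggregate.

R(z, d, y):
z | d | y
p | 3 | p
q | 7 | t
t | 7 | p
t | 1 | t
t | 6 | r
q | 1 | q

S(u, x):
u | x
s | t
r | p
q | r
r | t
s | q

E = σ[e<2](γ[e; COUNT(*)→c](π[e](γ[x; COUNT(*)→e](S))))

Row counts bottom-up:
  S → 5
  γ[x; COUNT(*)→e](S) → 4
  π[e](γ[x; COUNT(*)→e](S)) → 4
  γ[e; COUNT(*)→c](π[e](γ[x; COUNT(*)→e](S))) → 2
  σ[e<2](γ[e; COUNT(*)→c](π[e](γ[x; COUNT(*)→e](S)))) → 1

|E| = 1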